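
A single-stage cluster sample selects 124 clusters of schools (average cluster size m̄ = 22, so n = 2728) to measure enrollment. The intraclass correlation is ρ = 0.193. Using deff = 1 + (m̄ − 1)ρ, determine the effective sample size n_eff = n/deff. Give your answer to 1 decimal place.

539.9

deff = 1 + (22 − 1)·0.193 = 1 + 4.053 = 5.053.
n_eff = 2728 / 5.053 = 539.9.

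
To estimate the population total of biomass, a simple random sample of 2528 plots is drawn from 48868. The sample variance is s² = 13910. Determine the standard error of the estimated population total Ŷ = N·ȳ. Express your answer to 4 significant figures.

111600

Var(Ŷ) = N²·Var(ȳ) = N²·(1 − n/N)·s²/n.
f = 2528/48868 = 0.05173119; Var(ȳ) = 0.94826881·13910/2528 = 5.2177291.
Var(Ŷ) = 48868² · 5.2177291 = 1.2460362 × 10^10.
SE(Ŷ) = √(1.2460362 × 10^10) = 111600.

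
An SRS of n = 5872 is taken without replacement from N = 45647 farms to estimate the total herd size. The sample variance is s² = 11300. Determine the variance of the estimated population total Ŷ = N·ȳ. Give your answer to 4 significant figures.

Var(Ŷ) = N²·Var(ȳ) = N²·(1 − n/N)·s²/n.
f = 5872/45647 = 0.12863934; Var(ȳ) = 0.87136066·11300/5872 = 1.6768351.
Var(Ŷ) = 45647² · 1.6768351 = 3.4939351 × 10^9.

3.494 × 10^9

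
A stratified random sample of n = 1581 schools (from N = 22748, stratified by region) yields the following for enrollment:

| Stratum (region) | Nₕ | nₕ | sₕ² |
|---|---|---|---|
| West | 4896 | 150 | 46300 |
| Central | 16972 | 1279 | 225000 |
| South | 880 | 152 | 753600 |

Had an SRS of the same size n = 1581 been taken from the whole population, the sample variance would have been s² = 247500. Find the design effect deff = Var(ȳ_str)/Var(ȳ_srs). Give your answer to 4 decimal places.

0.7589

Var(ȳ_str) = Σ Wₕ²(1−fₕ)sₕ²/nₕ with Wₕ = Nₕ/22748:
  West: (4896/22748)²·(1−150/4896)·46300/150 = 13.860294
  Central: (16972/22748)²·(1−1279/16972)·225000/1279 = 90.545012
  South: (880/22748)²·(1−152/880)·753600/152 = 6.1379722
  → Var(ȳ_str) = 110.54328.
Var(ȳ_srs) = (1 − 1581/22748)·247500/1581 = 145.66641.
deff = 110.54328 / 145.66641 = 0.7589.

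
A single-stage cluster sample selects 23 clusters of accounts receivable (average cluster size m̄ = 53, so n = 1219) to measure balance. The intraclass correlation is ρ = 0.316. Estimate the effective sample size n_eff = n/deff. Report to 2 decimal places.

deff = 1 + (53 − 1)·0.316 = 1 + 16.432 = 17.432.
n_eff = 1219 / 17.432 = 69.93.

69.93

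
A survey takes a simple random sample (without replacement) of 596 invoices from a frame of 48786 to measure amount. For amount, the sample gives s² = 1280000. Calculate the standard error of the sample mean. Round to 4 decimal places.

Under SRS without replacement, Var(ȳ) = (1 − f)·s²/n with f = n/N = 596/48786 = 0.01221662.
Var(ȳ) = (1 − 0.01221662)·1280000/596 = 0.98778338·2147.651 = 2121.414.
SE(ȳ) = √(2121.414) = 46.0588.

46.0588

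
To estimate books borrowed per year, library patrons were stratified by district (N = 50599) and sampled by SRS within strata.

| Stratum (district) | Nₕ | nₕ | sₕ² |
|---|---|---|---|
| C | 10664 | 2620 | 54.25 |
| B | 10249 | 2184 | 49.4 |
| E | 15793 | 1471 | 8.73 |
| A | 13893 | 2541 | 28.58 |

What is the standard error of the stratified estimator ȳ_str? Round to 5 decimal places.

0.05139

Var(ȳ_str) = Σₕ Wₕ²(1 − fₕ)sₕ²/nₕ with Wₕ = Nₕ/N, N = 50599.
C: Wₕ = 0.21075515; term = 0.21075515²·(1 − 0.24568642)·54.25/2620 = 6.9375605 × 10^-4.
B: Wₕ = 0.20255341; term = 0.20255341²·(1 − 0.21309396)·49.4/2184 = 7.3025798 × 10^-4.
E: Wₕ = 0.31212079; term = 0.31212079²·(1 − 0.09314253)·8.73/1471 = 5.2430742 × 10^-4.
A: Wₕ = 0.27457064; term = 0.27457064²·(1 − 0.18289786)·28.58/2541 = 6.9285461 × 10^-4.
Sum = 0.0026411761.
SE = √(0.0026411761) = 0.05139.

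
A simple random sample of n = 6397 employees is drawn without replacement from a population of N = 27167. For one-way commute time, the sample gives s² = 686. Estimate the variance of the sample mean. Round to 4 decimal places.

0.0820

Under SRS without replacement, Var(ȳ) = (1 − f)·s²/n with f = n/N = 6397/27167 = 0.23546950.
Var(ȳ) = (1 − 0.23546950)·686/6397 = 0.76453050·0.10723777 = 0.081986544.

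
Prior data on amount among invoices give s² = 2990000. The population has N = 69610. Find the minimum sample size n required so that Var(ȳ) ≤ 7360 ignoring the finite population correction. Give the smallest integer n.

Without fpc, n₀ = s²/D = 2990000/7360 = 406.2500.
Rounding up, n = 407.

407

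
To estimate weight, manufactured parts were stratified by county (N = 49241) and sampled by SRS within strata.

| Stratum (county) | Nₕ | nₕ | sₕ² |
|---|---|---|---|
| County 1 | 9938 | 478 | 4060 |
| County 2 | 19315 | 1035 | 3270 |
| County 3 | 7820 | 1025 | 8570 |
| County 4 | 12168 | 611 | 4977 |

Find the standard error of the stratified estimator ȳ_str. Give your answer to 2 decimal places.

1.20

Var(ȳ_str) = Σₕ Wₕ²(1 − fₕ)sₕ²/nₕ with Wₕ = Nₕ/N, N = 49241.
County 1: Wₕ = 0.20182368; term = 0.20182368²·(1 − 0.04809821)·4060/478 = 0.32933246.
County 2: Wₕ = 0.39225442; term = 0.39225442²·(1 − 0.05358530)·3270/1035 = 0.4600707.
County 3: Wₕ = 0.15881075; term = 0.15881075²·(1 − 0.13107417)·8570/1025 = 0.18323121.
County 4: Wₕ = 0.24711115; term = 0.24711115²·(1 − 0.05021368)·4977/611 = 0.47242951.
Sum = 1.4450639.
SE = √(1.4450639) = 1.20.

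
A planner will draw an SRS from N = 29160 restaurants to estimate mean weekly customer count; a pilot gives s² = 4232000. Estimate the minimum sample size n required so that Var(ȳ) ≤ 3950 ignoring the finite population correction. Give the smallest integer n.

Without fpc, n₀ = s²/D = 4232000/3950 = 1071.3924.
Rounding up, n = 1072.

1072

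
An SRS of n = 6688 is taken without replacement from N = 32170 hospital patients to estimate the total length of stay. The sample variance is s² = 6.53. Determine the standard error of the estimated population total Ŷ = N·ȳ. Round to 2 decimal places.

Var(Ŷ) = N²·Var(ȳ) = N²·(1 − n/N)·s²/n.
f = 6688/32170 = 0.20789555; Var(ȳ) = 0.79210445·6.53/6688 = 7.7339145 × 10^-4.
Var(Ŷ) = 32170² · (7.7339145 × 10^-4) = 800389.69.
SE(Ŷ) = √(800389.69) = 894.65.

894.65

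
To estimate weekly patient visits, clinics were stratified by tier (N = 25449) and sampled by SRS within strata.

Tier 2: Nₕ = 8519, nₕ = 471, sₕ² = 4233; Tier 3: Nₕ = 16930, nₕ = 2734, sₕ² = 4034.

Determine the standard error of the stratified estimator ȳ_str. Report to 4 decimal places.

1.2243

Var(ȳ_str) = Σₕ Wₕ²(1 − fₕ)sₕ²/nₕ with Wₕ = Nₕ/N, N = 25449.
Tier 2: Wₕ = 0.33474793; term = 0.33474793²·(1 − 0.05528818)·4233/471 = 0.95139859.
Tier 3: Wₕ = 0.66525207; term = 0.66525207²·(1 − 0.16148848)·4034/2734 = 0.54754383.
Sum = 1.4989424.
SE = √(1.4989424) = 1.2243.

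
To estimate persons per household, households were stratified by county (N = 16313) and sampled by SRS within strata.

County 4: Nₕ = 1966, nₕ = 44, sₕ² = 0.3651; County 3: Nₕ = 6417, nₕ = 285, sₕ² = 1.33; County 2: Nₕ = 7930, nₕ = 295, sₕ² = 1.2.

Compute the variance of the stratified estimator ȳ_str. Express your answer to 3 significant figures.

Var(ȳ_str) = Σₕ Wₕ²(1 − fₕ)sₕ²/nₕ with Wₕ = Nₕ/N, N = 16313.
County 4: Wₕ = 0.12051738; term = 0.12051738²·(1 − 0.02238047)·0.3651/44 = 1.1782254 × 10^-4.
County 3: Wₕ = 0.39336725; term = 0.39336725²·(1 − 0.04441328)·1.33/285 = 6.9003845 × 10^-4.
County 2: Wₕ = 0.48611537; term = 0.48611537²·(1 − 0.03720050)·1.2/295 = 9.2549438 × 10^-4.
Sum = 0.0017333554.

0.00173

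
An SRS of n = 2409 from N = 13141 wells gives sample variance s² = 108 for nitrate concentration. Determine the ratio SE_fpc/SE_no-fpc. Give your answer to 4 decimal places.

f = n/N = 2409/13141 = 0.18331938.
SE_no-fpc = √(s²/n) = 0.2117354; SE_fpc = √((1−f)s²/n) = 0.19134609.
Ratio = √(1−f) = 0.90370383.

0.9037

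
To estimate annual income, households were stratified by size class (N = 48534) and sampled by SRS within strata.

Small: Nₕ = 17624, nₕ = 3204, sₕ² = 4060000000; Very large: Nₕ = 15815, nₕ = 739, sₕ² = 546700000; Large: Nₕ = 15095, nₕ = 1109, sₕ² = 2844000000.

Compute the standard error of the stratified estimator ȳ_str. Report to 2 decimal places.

664.41

Var(ȳ_str) = Σₕ Wₕ²(1 − fₕ)sₕ²/nₕ with Wₕ = Nₕ/N, N = 48534.
Small: Wₕ = 0.36312688; term = 0.36312688²·(1 − 0.18179755)·4060000000/3204 = 136713.4.
Very large: Wₕ = 0.32585404; term = 0.32585404²·(1 − 0.04672779)·546700000/739 = 74880.337.
Large: Wₕ = 0.31101908; term = 0.31101908²·(1 − 0.07346804)·2844000000/1109 = 229843.65.
Sum = 441437.39.
SE = √(441437.39) = 664.41.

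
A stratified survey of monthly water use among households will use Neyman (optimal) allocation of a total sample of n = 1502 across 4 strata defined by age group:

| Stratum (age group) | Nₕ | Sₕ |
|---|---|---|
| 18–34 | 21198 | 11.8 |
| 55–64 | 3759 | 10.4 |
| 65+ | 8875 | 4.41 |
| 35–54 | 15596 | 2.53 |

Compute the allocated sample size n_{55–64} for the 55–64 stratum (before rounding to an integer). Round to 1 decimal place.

159.6

Neyman allocation: nₕ = n·NₕSₕ / Σⱼ NⱼSⱼ.
Σ NⱼSⱼ = 21198·11.8 + 3759·10.4 + 8875·4.41 + 15596·2.53 = 367826.63.
n_{55–64} = 1502·3759·10.4 / 367826.63 = 159.6.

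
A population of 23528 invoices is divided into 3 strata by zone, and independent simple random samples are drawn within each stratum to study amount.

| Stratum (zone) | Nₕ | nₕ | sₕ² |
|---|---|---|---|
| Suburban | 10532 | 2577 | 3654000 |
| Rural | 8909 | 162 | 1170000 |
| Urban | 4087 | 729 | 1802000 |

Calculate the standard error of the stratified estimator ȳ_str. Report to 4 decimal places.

35.9524

Var(ȳ_str) = Σₕ Wₕ²(1 − fₕ)sₕ²/nₕ with Wₕ = Nₕ/N, N = 23528.
Suburban: Wₕ = 0.44763686; term = 0.44763686²·(1 − 0.24468287)·3654000/2577 = 214.60268.
Rural: Wₕ = 0.37865522; term = 0.37865522²·(1 − 0.01818386)·1170000/162 = 1016.6908.
Urban: Wₕ = 0.17370792; term = 0.17370792²·(1 − 0.17837044)·1802000/729 = 61.283359.
Sum = 1292.5768.
SE = √(1292.5768) = 35.9524.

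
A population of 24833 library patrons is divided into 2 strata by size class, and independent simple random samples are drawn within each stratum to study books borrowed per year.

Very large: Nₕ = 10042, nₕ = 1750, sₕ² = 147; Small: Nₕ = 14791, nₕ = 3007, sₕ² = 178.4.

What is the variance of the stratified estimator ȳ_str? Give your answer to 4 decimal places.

0.0281

Var(ȳ_str) = Σₕ Wₕ²(1 − fₕ)sₕ²/nₕ with Wₕ = Nₕ/N, N = 24833.
Very large: Wₕ = 0.40438127; term = 0.40438127²·(1 − 0.17426807)·147/1750 = 0.011342281.
Small: Wₕ = 0.59561873; term = 0.59561873²·(1 − 0.20329930)·178.4/3007 = 0.016768465.
Sum = 0.028110746.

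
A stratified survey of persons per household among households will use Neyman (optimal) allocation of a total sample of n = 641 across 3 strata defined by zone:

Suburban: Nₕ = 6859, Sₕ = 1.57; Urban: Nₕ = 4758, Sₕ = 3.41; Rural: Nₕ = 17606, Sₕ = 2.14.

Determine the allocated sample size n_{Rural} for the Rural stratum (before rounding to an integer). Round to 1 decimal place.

373.4

Neyman allocation: nₕ = n·NₕSₕ / Σⱼ NⱼSⱼ.
Σ NⱼSⱼ = 6859·1.57 + 4758·3.41 + 17606·2.14 = 64670.25.
n_{Rural} = 641·17606·2.14 / 64670.25 = 373.4.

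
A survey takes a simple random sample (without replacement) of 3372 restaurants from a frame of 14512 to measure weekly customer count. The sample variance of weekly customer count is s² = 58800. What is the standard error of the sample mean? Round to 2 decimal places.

3.66

Under SRS without replacement, Var(ȳ) = (1 − f)·s²/n with f = n/N = 3372/14512 = 0.23235943.
Var(ȳ) = (1 − 0.23235943)·58800/3372 = 0.76764057·17.437722 = 13.385903.
SE(ȳ) = √(13.385903) = 3.66.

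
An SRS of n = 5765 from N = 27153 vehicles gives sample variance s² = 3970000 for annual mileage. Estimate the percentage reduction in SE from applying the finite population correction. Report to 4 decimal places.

11.2484

f = n/N = 5765/27153 = 0.21231540.
SE_no-fpc = √(s²/n) = 26.241919; SE_fpc = √((1−f)s²/n) = 23.290123.
Ratio = √(1−f) = 0.88751597. Reduction = 100·(1 − 0.88751597) = 11.2484%.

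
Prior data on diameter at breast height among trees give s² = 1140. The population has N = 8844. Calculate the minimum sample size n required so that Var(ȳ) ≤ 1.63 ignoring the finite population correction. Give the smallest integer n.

700

Without fpc, n₀ = s²/D = 1140/1.63 = 699.3865.
Rounding up, n = 700.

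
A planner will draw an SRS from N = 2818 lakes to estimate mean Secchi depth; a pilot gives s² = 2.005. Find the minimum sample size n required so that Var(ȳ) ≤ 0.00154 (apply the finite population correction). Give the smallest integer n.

891

Without fpc, n₀ = s²/D = 2.005/0.00154 = 1301.9481.
With fpc, (1 − n/N)·s²/n ≤ D requires n ≥ n₀/(1 + n₀/N) = 1301.9481/(1 + 1301.9481/2818) = 890.5184.
Rounding up, n = 891.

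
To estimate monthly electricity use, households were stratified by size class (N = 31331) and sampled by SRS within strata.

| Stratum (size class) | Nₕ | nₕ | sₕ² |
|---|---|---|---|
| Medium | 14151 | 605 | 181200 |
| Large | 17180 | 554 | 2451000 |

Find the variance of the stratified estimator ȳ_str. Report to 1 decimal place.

Var(ȳ_str) = Σₕ Wₕ²(1 − fₕ)sₕ²/nₕ with Wₕ = Nₕ/N, N = 31331.
Medium: Wₕ = 0.45166129; term = 0.45166129²·(1 − 0.04275316)·181200/605 = 58.486079.
Large: Wₕ = 0.54833871; term = 0.54833871²·(1 − 0.03224680)·2451000/554 = 1287.348.
Sum = 1345.8341.

1345.8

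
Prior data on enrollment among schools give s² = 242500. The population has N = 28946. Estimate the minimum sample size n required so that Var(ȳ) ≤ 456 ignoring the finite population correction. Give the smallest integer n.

Without fpc, n₀ = s²/D = 242500/456 = 531.7982.
Rounding up, n = 532.

532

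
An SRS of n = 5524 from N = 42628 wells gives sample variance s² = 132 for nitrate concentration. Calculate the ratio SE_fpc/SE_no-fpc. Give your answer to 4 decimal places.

0.9330

f = n/N = 5524/42628 = 0.12958619.
SE_no-fpc = √(s²/n) = 0.15458243; SE_fpc = √((1−f)s²/n) = 0.14421918.
Ratio = √(1−f) = 0.93295971.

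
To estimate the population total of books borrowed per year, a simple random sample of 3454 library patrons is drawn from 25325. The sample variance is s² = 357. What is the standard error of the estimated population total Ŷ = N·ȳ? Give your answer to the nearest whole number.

7566

Var(Ŷ) = N²·Var(ȳ) = N²·(1 − n/N)·s²/n.
f = 3454/25325 = 0.13638697; Var(ȳ) = 0.86361303·357/3454 = 0.089261683.
Var(Ŷ) = 25325² · 0.089261683 = 5.7248482 × 10^7.
SE(Ŷ) = √(5.7248482 × 10^7) = 7566.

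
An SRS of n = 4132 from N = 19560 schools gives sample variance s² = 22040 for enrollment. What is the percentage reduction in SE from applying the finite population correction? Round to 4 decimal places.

11.1883

f = n/N = 4132/19560 = 0.21124744.
SE_no-fpc = √(s²/n) = 2.3095408; SE_fpc = √((1−f)s²/n) = 2.0511434.
Ratio = √(1−f) = 0.88811742. Reduction = 100·(1 − 0.88811742) = 11.1883%.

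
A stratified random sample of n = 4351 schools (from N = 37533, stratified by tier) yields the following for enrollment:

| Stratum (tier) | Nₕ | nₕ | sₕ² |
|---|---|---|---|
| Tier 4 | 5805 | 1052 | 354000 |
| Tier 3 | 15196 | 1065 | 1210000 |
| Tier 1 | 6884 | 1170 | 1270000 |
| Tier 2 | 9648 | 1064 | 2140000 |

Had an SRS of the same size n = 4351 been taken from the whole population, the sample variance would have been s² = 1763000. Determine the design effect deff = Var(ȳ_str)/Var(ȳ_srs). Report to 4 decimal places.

0.9165

Var(ȳ_str) = Σ Wₕ²(1−fₕ)sₕ²/nₕ with Wₕ = Nₕ/37533:
  Tier 4: (5805/37533)²·(1−1052/5805)·354000/1052 = 6.5906918
  Tier 3: (15196/37533)²·(1−1065/15196)·1210000/1065 = 173.18544
  Tier 1: (6884/37533)²·(1−1170/6884)·1270000/1170 = 30.309055
  Tier 2: (9648/37533)²·(1−1064/9648)·2140000/1064 = 118.24222
  → Var(ȳ_str) = 328.32741.
Var(ȳ_srs) = (1 − 4351/37533)·1763000/4351 = 358.22221.
deff = 328.32741 / 358.22221 = 0.9165.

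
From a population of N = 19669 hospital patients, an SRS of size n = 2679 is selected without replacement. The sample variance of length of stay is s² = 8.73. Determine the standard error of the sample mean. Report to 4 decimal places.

0.0531

Under SRS without replacement, Var(ȳ) = (1 − f)·s²/n with f = n/N = 2679/19669 = 0.13620418.
Var(ȳ) = (1 − 0.13620418)·8.73/2679 = 0.86379582·0.0032586786 = 0.002814833.
SE(ȳ) = √(0.002814833) = 0.0531.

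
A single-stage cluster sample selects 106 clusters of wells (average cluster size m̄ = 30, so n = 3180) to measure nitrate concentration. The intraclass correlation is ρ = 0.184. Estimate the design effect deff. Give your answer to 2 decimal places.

deff = 1 + (30 − 1)·0.184 = 1 + 5.336 = 6.336.

6.34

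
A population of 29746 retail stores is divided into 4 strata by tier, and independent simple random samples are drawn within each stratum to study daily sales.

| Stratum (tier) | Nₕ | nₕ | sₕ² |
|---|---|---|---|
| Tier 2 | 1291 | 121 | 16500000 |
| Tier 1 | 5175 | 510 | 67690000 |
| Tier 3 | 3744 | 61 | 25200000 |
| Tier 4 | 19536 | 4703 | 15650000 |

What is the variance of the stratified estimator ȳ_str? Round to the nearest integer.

Var(ȳ_str) = Σₕ Wₕ²(1 − fₕ)sₕ²/nₕ with Wₕ = Nₕ/N, N = 29746.
Tier 2: Wₕ = 0.04340079; term = 0.04340079²·(1 − 0.09372579)·16500000/121 = 232.78422.
Tier 1: Wₕ = 0.17397297; term = 0.17397297²·(1 − 0.09855072)·67690000/510 = 3621.2557.
Tier 3: Wₕ = 0.12586566; term = 0.12586566²·(1 − 0.01629274)·25200000/61 = 6438.0022.
Tier 4: Wₕ = 0.65676057; term = 0.65676057²·(1 − 0.24073505)·15650000/4703 = 1089.8001.
Sum = 11381.842.

11382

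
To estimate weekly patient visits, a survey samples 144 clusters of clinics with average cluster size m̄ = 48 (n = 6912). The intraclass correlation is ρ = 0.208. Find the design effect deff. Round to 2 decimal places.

10.78

deff = 1 + (48 − 1)·0.208 = 1 + 9.776 = 10.776.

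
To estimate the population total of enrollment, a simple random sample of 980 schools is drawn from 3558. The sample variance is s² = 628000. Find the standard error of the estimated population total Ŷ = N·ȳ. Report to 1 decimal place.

76667.5

Var(Ŷ) = N²·Var(ȳ) = N²·(1 − n/N)·s²/n.
f = 980/3558 = 0.27543564; Var(ȳ) = 0.72456436·628000/980 = 464.31267.
Var(Ŷ) = 3558² · 464.31267 = 5.8779031 × 10^9.
SE(Ŷ) = √(5.8779031 × 10^9) = 76667.5.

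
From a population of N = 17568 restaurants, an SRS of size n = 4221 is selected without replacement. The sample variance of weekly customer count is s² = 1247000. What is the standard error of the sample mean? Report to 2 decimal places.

Under SRS without replacement, Var(ȳ) = (1 − f)·s²/n with f = n/N = 4221/17568 = 0.24026639.
Var(ȳ) = (1 − 0.24026639)·1247000/4221 = 0.75973361·295.42762 = 224.44629.
SE(ȳ) = √(224.44629) = 14.98.

14.98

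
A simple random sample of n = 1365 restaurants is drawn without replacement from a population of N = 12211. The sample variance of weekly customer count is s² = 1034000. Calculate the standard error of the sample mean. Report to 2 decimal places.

Under SRS without replacement, Var(ȳ) = (1 − f)·s²/n with f = n/N = 1365/12211 = 0.11178446.
Var(ȳ) = (1 − 0.11178446)·1034000/1365 = 0.88821554·757.50916 = 672.83141.
SE(ȳ) = √(672.83141) = 25.94.

25.94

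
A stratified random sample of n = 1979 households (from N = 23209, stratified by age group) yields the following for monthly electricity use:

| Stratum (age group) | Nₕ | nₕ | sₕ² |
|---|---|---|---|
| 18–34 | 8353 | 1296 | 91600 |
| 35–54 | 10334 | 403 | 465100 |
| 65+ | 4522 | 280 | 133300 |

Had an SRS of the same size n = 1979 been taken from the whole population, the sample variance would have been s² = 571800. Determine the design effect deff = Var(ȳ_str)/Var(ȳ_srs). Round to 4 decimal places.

0.9254

Var(ȳ_str) = Σ Wₕ²(1−fₕ)sₕ²/nₕ with Wₕ = Nₕ/23209:
  18–34: (8353/23209)²·(1−1296/8353)·91600/1296 = 7.7346419
  35–54: (10334/23209)²·(1−403/10334)·465100/403 = 219.8821
  65+: (4522/23209)²·(1−280/4522)·133300/280 = 16.953543
  → Var(ȳ_str) = 244.57028.
Var(ȳ_srs) = (1 − 1979/23209)·571800/1979 = 264.29681.
deff = 244.57028 / 264.29681 = 0.9254.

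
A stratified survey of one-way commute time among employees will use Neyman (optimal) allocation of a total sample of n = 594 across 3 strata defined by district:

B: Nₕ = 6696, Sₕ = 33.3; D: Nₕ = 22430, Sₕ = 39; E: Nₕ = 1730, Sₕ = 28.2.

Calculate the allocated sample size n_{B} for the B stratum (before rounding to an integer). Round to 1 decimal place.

115.5

Neyman allocation: nₕ = n·NₕSₕ / Σⱼ NⱼSⱼ.
Σ NⱼSⱼ = 6696·33.3 + 22430·39 + 1730·28.2 = 1.1465328 × 10^6.
n_{B} = 594·6696·33.3 / (1.1465328 × 10^6) = 115.5.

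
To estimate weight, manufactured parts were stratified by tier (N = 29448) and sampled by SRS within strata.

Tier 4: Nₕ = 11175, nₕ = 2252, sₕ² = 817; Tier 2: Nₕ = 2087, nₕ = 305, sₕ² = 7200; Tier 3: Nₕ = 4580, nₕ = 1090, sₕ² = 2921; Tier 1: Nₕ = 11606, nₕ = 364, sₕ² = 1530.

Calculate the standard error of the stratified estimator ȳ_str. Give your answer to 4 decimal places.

0.9082

Var(ȳ_str) = Σₕ Wₕ²(1 − fₕ)sₕ²/nₕ with Wₕ = Nₕ/N, N = 29448.
Tier 4: Wₕ = 0.37948248; term = 0.37948248²·(1 − 0.20152125)·817/2252 = 0.041715791.
Tier 2: Wₕ = 0.07087069; term = 0.07087069²·(1 − 0.14614279)·7200/305 = 0.10123978.
Tier 3: Wₕ = 0.15552839; term = 0.15552839²·(1 − 0.23799127)·2921/1090 = 0.049395155.
Tier 1: Wₕ = 0.39411845; term = 0.39411845²·(1 − 0.03136309)·1530/364 = 0.63241853.
Sum = 0.82476926.
SE = √(0.82476926) = 0.9082.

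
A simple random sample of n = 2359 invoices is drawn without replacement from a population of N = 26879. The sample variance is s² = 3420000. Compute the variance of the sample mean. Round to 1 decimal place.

1322.5

Under SRS without replacement, Var(ȳ) = (1 − f)·s²/n with f = n/N = 2359/26879 = 0.08776368.
Var(ȳ) = (1 − 0.08776368)·3420000/2359 = 0.91223632·1449.7669 = 1322.53.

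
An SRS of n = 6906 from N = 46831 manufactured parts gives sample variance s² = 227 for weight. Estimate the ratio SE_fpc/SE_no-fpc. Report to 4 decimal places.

0.9233

f = n/N = 6906/46831 = 0.14746642.
SE_no-fpc = √(s²/n) = 0.18130077; SE_fpc = √((1−f)s²/n) = 0.16739997.
Ratio = √(1−f) = 0.92332745.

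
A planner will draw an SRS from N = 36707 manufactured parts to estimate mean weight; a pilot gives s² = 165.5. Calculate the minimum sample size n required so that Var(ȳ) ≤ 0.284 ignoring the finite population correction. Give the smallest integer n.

Without fpc, n₀ = s²/D = 165.5/0.284 = 582.7465.
Rounding up, n = 583.

583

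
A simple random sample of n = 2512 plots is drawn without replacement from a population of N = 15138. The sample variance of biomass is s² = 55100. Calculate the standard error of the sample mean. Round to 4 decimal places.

4.2772

Under SRS without replacement, Var(ȳ) = (1 − f)·s²/n with f = n/N = 2512/15138 = 0.16594002.
Var(ȳ) = (1 − 0.16594002)·55100/2512 = 0.83405998·21.934713 = 18.294867.
SE(ȳ) = √(18.294867) = 4.2772.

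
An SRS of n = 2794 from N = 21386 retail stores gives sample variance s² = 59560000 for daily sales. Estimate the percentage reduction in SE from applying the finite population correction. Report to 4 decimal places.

f = n/N = 2794/21386 = 0.13064622.
SE_no-fpc = √(s²/n) = 146.00379; SE_fpc = √((1−f)s²/n) = 136.13269.
Ratio = √(1−f) = 0.93239143. Reduction = 100·(1 − 0.93239143) = 6.7609%.

6.7609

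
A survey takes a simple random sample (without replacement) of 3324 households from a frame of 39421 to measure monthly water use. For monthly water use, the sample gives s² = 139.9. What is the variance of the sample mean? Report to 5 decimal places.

0.03854

Under SRS without replacement, Var(ȳ) = (1 − f)·s²/n with f = n/N = 3324/39421 = 0.08432054.
Var(ȳ) = (1 − 0.08432054)·139.9/3324 = 0.91567946·0.042087846 = 0.038538976.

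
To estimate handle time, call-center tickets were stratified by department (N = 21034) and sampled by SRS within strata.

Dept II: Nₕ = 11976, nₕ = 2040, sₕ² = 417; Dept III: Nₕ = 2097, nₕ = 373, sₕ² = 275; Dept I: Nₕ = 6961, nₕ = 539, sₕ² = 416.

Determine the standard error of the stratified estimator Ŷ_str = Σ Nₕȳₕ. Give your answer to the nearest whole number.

7842

Var(Ŷ_str) = Σₕ Nₕ²(1 − fₕ)sₕ²/nₕ.
Dept II: 11976²·(1 − 2040/11976)·417/2040 = 2.4323679 × 10^7.
Dept III: 2097²·(1 − 373/2097)·275/373 = 2.6653826 × 10^6.
Dept I: 6961²·(1 − 539/6961)·416/539 = 3.4502177 × 10^7.
Sum = 6.1491239 × 10^7.
SE = √(6.1491239 × 10^7) = 7842.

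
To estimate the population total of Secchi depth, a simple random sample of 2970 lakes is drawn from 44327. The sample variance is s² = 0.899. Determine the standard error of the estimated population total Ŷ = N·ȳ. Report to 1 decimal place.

Var(Ŷ) = N²·Var(ȳ) = N²·(1 − n/N)·s²/n.
f = 2970/44327 = 0.06700205; Var(ȳ) = 0.93299795·0.899/2970 = 2.8241251 × 10^-4.
Var(Ŷ) = 44327² · (2.8241251 × 10^-4) = 554907.52.
SE(Ŷ) = √(554907.52) = 744.9.

744.9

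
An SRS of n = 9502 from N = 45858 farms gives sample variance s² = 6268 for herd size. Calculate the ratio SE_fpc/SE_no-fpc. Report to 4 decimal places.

0.8904

f = n/N = 9502/45858 = 0.20720485.
SE_no-fpc = √(s²/n) = 0.81218877; SE_fpc = √((1−f)s²/n) = 0.72316512.
Ratio = √(1−f) = 0.89039045.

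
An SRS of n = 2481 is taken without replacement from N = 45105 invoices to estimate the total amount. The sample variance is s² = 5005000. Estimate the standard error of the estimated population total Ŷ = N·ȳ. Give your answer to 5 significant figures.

Var(Ŷ) = N²·Var(ȳ) = N²·(1 − n/N)·s²/n.
f = 2481/45105 = 0.05500499; Var(ȳ) = 0.94499501·5005000/2481 = 1906.3684.
Var(Ŷ) = 45105² · 1906.3684 = 3.8784322 × 10^12.
SE(Ŷ) = √(3.8784322 × 10^12) = 1.9694 × 10^6.

1.9694 × 10^6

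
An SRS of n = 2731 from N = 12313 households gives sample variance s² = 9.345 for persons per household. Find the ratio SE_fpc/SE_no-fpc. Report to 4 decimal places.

0.8822

f = n/N = 2731/12313 = 0.22179810.
SE_no-fpc = √(s²/n) = 0.058496355; SE_fpc = √((1−f)s²/n) = 0.051602999.
Ratio = √(1−f) = 0.88215753.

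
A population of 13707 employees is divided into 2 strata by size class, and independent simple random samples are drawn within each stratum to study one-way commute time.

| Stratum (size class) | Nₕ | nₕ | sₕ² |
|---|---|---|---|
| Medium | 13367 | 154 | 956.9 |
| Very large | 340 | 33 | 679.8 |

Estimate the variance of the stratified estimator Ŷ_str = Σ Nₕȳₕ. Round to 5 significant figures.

Var(Ŷ_str) = Σₕ Nₕ²(1 − fₕ)sₕ²/nₕ.
Medium: 13367²·(1 − 154/13367)·956.9/154 = 1.0974411 × 10^9.
Very large: 340²·(1 − 33/340)·679.8/33 = 2.150228 × 10^6.
Sum = 1.0995913 × 10^9.

1.0996 × 10^9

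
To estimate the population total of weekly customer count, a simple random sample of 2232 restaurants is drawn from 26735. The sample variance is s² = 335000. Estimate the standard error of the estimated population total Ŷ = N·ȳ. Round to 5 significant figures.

313560

Var(Ŷ) = N²·Var(ȳ) = N²·(1 − n/N)·s²/n.
f = 2232/26735 = 0.08348607; Var(ȳ) = 0.91651393·335000/2232 = 137.55921.
Var(Ŷ) = 26735² · 137.55921 = 9.8321852 × 10^10.
SE(Ŷ) = √(9.8321852 × 10^10) = 313560.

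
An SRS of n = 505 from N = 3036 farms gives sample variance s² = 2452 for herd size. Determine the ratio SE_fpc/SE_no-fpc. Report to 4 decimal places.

f = n/N = 505/3036 = 0.16633729.
SE_no-fpc = √(s²/n) = 2.2035076; SE_fpc = √((1−f)s²/n) = 2.0119155.
Ratio = √(1−f) = 0.91305132.

0.9131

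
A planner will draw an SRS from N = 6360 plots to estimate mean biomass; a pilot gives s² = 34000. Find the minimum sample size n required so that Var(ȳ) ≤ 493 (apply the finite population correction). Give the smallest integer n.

Without fpc, n₀ = s²/D = 34000/493 = 68.9655.
With fpc, (1 − n/N)·s²/n ≤ D requires n ≥ n₀/(1 + n₀/N) = 68.9655/(1 + 68.9655/6360) = 68.2257.
Rounding up, n = 69.

69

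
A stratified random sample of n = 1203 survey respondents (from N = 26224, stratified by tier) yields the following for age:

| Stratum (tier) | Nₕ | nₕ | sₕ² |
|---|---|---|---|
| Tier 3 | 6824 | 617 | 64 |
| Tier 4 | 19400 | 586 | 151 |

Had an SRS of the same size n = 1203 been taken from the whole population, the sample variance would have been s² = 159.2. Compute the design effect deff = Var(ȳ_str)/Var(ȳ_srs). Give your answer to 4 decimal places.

Var(ȳ_str) = Σ Wₕ²(1−fₕ)sₕ²/nₕ with Wₕ = Nₕ/26224:
  Tier 3: (6824/26224)²·(1−617/6824)·64/617 = 0.0063887766
  Tier 4: (19400/26224)²·(1−586/19400)·151/586 = 0.13676165
  → Var(ȳ_str) = 0.14315043.
Var(ȳ_srs) = (1 − 1203/26224)·159.2/1203 = 0.12626505.
deff = 0.14315043 / 0.12626505 = 1.1337.

1.1337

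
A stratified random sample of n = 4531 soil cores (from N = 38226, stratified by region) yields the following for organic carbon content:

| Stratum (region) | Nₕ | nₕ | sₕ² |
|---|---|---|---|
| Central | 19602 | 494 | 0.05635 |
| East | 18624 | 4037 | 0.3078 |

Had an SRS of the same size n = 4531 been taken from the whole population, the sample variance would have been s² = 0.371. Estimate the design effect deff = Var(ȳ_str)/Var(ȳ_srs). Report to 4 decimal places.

0.6015

Var(ȳ_str) = Σ Wₕ²(1−fₕ)sₕ²/nₕ with Wₕ = Nₕ/38226:
  Central: (19602/38226)²·(1−494/19602)·0.05635/494 = 2.9239159 × 10^-5
  East: (18624/38226)²·(1−4037/18624)·0.3078/4037 = 1.4175262 × 10^-5
  → Var(ȳ_str) = 4.3414421 × 10^-5.
Var(ȳ_srs) = (1 − 4531/38226)·0.371/4531 = 7.2174944 × 10^-5.
deff = (4.3414421 × 10^-5) / (7.2174944 × 10^-5) = 0.6015.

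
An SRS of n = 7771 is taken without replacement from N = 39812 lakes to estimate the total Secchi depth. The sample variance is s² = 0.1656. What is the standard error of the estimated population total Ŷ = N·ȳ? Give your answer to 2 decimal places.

Var(Ŷ) = N²·Var(ȳ) = N²·(1 − n/N)·s²/n.
f = 7771/39812 = 0.19519240; Var(ȳ) = 0.80480760·0.1656/7771 = 1.7150449 × 10^-5.
Var(Ŷ) = 39812² · (1.7150449 × 10^-5) = 27183.382.
SE(Ŷ) = √(27183.382) = 164.87.

164.87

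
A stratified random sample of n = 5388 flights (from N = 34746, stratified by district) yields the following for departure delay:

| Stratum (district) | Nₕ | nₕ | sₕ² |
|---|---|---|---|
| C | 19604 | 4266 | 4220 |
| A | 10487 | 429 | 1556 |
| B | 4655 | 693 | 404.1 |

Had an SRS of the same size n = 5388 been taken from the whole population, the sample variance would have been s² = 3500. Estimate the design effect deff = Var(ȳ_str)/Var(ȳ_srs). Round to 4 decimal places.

Var(ȳ_str) = Σ Wₕ²(1−fₕ)sₕ²/nₕ with Wₕ = Nₕ/34746:
  C: (19604/34746)²·(1−4266/19604)·4220/4266 = 0.2463743
  A: (10487/34746)²·(1−429/10487)·1556/429 = 0.31688784
  B: (4655/34746)²·(1−693/4655)·404.1/693 = 0.0089079986
  → Var(ȳ_str) = 0.57217014.
Var(ȳ_srs) = (1 − 5388/34746)·3500/5388 = 0.54886067.
deff = 0.57217014 / 0.54886067 = 1.0425.

1.0425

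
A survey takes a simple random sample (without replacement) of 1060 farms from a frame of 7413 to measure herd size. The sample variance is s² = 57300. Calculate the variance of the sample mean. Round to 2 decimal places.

46.33

Under SRS without replacement, Var(ȳ) = (1 − f)·s²/n with f = n/N = 1060/7413 = 0.14299204.
Var(ȳ) = (1 − 0.14299204)·57300/1060 = 0.85700796·54.056604 = 46.32694.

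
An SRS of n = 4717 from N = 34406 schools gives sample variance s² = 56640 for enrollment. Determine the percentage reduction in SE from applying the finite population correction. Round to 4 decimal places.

7.1075

f = n/N = 4717/34406 = 0.13709818.
SE_no-fpc = √(s²/n) = 3.465203; SE_fpc = √((1−f)s²/n) = 3.218914.
Ratio = √(1−f) = 0.92892509. Reduction = 100·(1 − 0.92892509) = 7.1075%.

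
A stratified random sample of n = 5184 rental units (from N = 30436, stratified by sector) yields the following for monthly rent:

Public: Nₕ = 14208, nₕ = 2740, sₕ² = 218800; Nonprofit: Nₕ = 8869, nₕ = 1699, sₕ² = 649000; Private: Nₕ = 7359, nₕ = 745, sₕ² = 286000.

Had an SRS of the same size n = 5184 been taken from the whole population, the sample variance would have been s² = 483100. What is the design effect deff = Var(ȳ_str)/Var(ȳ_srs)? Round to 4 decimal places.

0.7817

Var(ȳ_str) = Σ Wₕ²(1−fₕ)sₕ²/nₕ with Wₕ = Nₕ/30436:
  Public: (14208/30436)²·(1−2740/14208)·218800/2740 = 14.045663
  Nonprofit: (8869/30436)²·(1−1699/8869)·649000/1699 = 26.222251
  Private: (7359/30436)²·(1−745/7359)·286000/745 = 20.170544
  → Var(ȳ_str) = 60.438458.
Var(ȳ_srs) = (1 − 5184/30436)·483100/5184 = 77.317936.
deff = 60.438458 / 77.317936 = 0.7817.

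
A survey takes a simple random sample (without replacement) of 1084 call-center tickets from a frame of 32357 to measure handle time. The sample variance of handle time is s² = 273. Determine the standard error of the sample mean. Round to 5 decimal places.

0.49336

Under SRS without replacement, Var(ȳ) = (1 − f)·s²/n with f = n/N = 1084/32357 = 0.03350125.
Var(ȳ) = (1 − 0.03350125)·273/1084 = 0.96649875·0.25184502 = 0.2434079.
SE(ȳ) = √(0.2434079) = 0.49336.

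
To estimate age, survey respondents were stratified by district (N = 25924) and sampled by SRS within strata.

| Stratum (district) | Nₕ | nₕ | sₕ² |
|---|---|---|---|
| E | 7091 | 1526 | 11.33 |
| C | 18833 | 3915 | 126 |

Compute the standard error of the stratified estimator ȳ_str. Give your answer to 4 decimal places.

0.1179

Var(ȳ_str) = Σₕ Wₕ²(1 − fₕ)sₕ²/nₕ with Wₕ = Nₕ/N, N = 25924.
E: Wₕ = 0.27353032; term = 0.27353032²·(1 − 0.21520237)·11.33/1526 = 4.3595735 × 10^-4.
C: Wₕ = 0.72646968; term = 0.72646968²·(1 − 0.20787979)·126/3915 = 0.013454416.
Sum = 0.013890373.
SE = √(0.013890373) = 0.1179.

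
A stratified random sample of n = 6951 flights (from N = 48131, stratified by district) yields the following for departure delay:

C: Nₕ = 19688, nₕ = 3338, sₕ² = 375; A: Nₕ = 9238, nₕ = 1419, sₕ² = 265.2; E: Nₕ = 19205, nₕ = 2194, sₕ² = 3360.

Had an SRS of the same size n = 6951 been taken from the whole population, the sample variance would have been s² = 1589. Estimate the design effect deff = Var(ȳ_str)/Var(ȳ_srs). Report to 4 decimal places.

Var(ȳ_str) = Σ Wₕ²(1−fₕ)sₕ²/nₕ with Wₕ = Nₕ/48131:
  C: (19688/48131)²·(1−3338/19688)·375/3338 = 0.015610418
  A: (9238/48131)²·(1−1419/9238)·265.2/1419 = 0.0058273422
  E: (19205/48131)²·(1−2194/19205)·3360/2194 = 0.2159718
  → Var(ȳ_str) = 0.23740956.
Var(ȳ_srs) = (1 − 6951/48131)·1589/6951 = 0.19558614.
deff = 0.23740956 / 0.19558614 = 1.2138.

1.2138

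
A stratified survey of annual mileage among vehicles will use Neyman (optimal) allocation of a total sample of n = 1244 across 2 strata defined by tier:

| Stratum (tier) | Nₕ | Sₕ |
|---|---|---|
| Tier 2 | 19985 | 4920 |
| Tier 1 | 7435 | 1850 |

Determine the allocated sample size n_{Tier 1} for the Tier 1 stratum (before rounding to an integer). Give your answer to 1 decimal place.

Neyman allocation: nₕ = n·NₕSₕ / Σⱼ NⱼSⱼ.
Σ NⱼSⱼ = 19985·4920 + 7435·1850 = 1.1208095 × 10^8.
n_{Tier 1} = 1244·7435·1850 / (1.1208095 × 10^8) = 152.7.

152.7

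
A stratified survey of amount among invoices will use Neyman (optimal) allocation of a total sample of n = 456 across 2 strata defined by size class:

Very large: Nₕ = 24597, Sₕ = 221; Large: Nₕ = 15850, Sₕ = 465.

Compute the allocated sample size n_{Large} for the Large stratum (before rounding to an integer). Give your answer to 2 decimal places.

Neyman allocation: nₕ = n·NₕSₕ / Σⱼ NⱼSⱼ.
Σ NⱼSⱼ = 24597·221 + 15850·465 = 1.2806187 × 10^7.
n_{Large} = 456·15850·465 / (1.2806187 × 10^7) = 262.44.

262.44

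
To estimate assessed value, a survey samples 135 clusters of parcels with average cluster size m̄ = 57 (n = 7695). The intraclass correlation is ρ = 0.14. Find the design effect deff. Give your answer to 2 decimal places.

deff = 1 + (57 − 1)·0.14 = 1 + 7.84 = 8.84.

8.84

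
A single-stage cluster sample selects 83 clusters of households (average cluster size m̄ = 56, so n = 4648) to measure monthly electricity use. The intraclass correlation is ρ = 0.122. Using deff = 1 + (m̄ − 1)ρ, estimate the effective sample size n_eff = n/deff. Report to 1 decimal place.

602.9

deff = 1 + (56 − 1)·0.122 = 1 + 6.71 = 7.71.
n_eff = 4648 / 7.71 = 602.9.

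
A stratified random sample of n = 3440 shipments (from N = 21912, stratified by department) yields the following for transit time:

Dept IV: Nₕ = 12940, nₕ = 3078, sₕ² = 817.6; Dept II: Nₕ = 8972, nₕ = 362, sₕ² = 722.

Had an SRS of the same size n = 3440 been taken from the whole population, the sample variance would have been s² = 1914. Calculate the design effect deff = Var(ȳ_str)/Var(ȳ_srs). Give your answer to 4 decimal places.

Var(ȳ_str) = Σ Wₕ²(1−fₕ)sₕ²/nₕ with Wₕ = Nₕ/21912:
  Dept IV: (12940/21912)²·(1−3078/12940)·817.6/3078 = 0.070600456
  Dept II: (8972/21912)²·(1−362/8972)·722/362 = 0.32089061
  → Var(ȳ_str) = 0.39149107.
Var(ȳ_srs) = (1 − 3440/21912)·1914/3440 = 0.46904595.
deff = 0.39149107 / 0.46904595 = 0.8347.

0.8347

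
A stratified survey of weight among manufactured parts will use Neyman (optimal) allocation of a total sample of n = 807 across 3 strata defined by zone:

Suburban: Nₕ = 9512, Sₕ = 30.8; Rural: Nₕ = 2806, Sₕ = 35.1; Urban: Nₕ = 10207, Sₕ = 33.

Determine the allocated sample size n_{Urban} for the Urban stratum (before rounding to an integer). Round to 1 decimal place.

Neyman allocation: nₕ = n·NₕSₕ / Σⱼ NⱼSⱼ.
Σ NⱼSⱼ = 9512·30.8 + 2806·35.1 + 10207·33 = 728291.2.
n_{Urban} = 807·10207·33 / 728291.2 = 373.2.

373.2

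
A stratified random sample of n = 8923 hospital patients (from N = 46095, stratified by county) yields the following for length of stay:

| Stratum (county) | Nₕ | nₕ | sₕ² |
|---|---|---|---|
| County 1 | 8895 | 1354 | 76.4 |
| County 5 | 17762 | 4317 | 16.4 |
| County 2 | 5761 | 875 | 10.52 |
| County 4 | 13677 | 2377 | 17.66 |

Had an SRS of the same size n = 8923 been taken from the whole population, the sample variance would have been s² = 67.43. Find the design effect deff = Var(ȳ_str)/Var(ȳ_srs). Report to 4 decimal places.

0.4772

Var(ȳ_str) = Σ Wₕ²(1−fₕ)sₕ²/nₕ with Wₕ = Nₕ/46095:
  County 1: (8895/46095)²·(1−1354/8895)·76.4/1354 = 0.00178132
  County 5: (17762/46095)²·(1−4317/17762)·16.4/4317 = 4.2697931 × 10^-4
  County 2: (5761/46095)²·(1−875/5761)·10.52/875 = 1.5927638 × 10^-4
  County 4: (13677/46095)²·(1−2377/13677)·17.66/2377 = 5.4040974 × 10^-4
  → Var(ȳ_str) = 0.0029079854.
Var(ȳ_srs) = (1 − 8923/46095)·67.43/8923 = 0.006094027.
deff = 0.0029079854 / 0.006094027 = 0.4772.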